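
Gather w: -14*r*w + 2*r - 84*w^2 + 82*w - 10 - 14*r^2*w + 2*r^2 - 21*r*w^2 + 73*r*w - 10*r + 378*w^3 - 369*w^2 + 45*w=2*r^2 - 8*r + 378*w^3 + w^2*(-21*r - 453) + w*(-14*r^2 + 59*r + 127) - 10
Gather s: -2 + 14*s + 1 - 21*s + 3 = 2 - 7*s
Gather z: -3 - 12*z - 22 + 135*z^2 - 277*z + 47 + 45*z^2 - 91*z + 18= 180*z^2 - 380*z + 40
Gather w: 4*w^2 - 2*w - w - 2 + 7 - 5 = 4*w^2 - 3*w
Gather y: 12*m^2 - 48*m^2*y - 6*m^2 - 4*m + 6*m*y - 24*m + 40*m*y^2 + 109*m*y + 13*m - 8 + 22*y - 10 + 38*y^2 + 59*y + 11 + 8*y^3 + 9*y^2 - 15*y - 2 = 6*m^2 - 15*m + 8*y^3 + y^2*(40*m + 47) + y*(-48*m^2 + 115*m + 66) - 9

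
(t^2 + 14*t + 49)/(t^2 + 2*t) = (t^2 + 14*t + 49)/(t*(t + 2))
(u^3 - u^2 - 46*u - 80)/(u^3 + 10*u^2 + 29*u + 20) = (u^2 - 6*u - 16)/(u^2 + 5*u + 4)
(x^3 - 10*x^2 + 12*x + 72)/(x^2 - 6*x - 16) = (x^2 - 12*x + 36)/(x - 8)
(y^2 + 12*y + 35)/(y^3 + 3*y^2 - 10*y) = (y + 7)/(y*(y - 2))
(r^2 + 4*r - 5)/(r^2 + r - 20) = (r - 1)/(r - 4)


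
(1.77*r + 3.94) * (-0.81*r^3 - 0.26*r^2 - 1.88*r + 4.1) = -1.4337*r^4 - 3.6516*r^3 - 4.352*r^2 - 0.1502*r + 16.154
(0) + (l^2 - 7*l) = l^2 - 7*l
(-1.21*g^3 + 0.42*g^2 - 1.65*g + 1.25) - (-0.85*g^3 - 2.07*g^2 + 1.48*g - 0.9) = -0.36*g^3 + 2.49*g^2 - 3.13*g + 2.15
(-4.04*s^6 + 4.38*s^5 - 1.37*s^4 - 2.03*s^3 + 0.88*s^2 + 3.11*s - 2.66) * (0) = 0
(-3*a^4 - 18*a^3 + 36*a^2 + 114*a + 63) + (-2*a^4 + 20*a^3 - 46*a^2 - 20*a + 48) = -5*a^4 + 2*a^3 - 10*a^2 + 94*a + 111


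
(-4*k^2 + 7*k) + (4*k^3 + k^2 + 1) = 4*k^3 - 3*k^2 + 7*k + 1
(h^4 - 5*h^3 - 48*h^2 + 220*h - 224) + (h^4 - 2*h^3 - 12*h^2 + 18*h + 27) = 2*h^4 - 7*h^3 - 60*h^2 + 238*h - 197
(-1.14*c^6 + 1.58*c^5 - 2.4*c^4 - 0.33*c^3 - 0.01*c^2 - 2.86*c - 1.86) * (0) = 0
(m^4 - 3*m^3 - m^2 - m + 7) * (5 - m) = -m^5 + 8*m^4 - 14*m^3 - 4*m^2 - 12*m + 35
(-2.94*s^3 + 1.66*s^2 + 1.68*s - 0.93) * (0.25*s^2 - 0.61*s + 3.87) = -0.735*s^5 + 2.2084*s^4 - 11.9704*s^3 + 5.1669*s^2 + 7.0689*s - 3.5991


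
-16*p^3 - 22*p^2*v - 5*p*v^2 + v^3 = (-8*p + v)*(p + v)*(2*p + v)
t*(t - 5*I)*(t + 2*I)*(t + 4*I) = t^4 + I*t^3 + 22*t^2 + 40*I*t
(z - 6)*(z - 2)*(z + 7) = z^3 - z^2 - 44*z + 84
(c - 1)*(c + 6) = c^2 + 5*c - 6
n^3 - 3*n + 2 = (n - 1)^2*(n + 2)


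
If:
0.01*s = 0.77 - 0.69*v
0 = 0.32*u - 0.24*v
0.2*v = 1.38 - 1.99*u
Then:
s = 20.74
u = 0.61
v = 0.82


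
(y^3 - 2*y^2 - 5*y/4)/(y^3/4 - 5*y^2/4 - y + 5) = y*(4*y^2 - 8*y - 5)/(y^3 - 5*y^2 - 4*y + 20)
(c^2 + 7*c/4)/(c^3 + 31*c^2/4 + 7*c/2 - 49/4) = c/(c^2 + 6*c - 7)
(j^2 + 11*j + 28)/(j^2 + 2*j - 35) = (j + 4)/(j - 5)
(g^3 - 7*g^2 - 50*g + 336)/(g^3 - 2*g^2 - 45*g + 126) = (g - 8)/(g - 3)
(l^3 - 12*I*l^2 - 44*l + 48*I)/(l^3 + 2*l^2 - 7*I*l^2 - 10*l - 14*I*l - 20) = (l^2 - 10*I*l - 24)/(l^2 + l*(2 - 5*I) - 10*I)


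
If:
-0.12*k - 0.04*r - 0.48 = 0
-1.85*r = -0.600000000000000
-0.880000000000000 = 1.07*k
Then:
No Solution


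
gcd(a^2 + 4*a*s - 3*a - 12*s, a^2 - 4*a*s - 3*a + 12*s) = a - 3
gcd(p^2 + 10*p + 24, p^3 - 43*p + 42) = 1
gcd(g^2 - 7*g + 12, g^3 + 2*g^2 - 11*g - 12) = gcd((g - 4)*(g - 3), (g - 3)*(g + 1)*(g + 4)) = g - 3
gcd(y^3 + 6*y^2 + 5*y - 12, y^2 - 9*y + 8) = y - 1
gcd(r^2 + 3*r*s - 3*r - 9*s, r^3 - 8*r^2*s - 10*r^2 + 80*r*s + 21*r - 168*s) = r - 3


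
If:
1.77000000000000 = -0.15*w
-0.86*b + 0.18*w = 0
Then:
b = -2.47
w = -11.80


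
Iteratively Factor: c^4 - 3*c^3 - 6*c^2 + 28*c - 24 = (c + 3)*(c^3 - 6*c^2 + 12*c - 8) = (c - 2)*(c + 3)*(c^2 - 4*c + 4) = (c - 2)^2*(c + 3)*(c - 2)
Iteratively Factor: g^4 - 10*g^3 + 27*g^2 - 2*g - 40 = (g + 1)*(g^3 - 11*g^2 + 38*g - 40) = (g - 5)*(g + 1)*(g^2 - 6*g + 8) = (g - 5)*(g - 2)*(g + 1)*(g - 4)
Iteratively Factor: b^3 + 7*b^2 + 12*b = (b)*(b^2 + 7*b + 12) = b*(b + 4)*(b + 3)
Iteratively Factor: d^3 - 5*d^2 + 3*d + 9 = (d - 3)*(d^2 - 2*d - 3) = (d - 3)*(d + 1)*(d - 3)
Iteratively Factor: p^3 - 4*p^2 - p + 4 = (p - 1)*(p^2 - 3*p - 4) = (p - 4)*(p - 1)*(p + 1)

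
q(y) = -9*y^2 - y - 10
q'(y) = -18*y - 1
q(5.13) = -251.98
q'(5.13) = -93.34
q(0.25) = -10.81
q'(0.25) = -5.50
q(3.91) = -151.50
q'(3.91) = -71.38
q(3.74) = -139.63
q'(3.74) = -68.32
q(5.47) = -284.76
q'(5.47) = -99.46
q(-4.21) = -165.31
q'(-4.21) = 74.78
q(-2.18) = -50.59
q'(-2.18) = 38.24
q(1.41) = -29.30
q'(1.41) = -26.38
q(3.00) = -94.00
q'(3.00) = -55.00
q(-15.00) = -2020.00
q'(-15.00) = 269.00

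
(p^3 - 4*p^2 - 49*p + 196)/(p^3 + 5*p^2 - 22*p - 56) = (p - 7)/(p + 2)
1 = 1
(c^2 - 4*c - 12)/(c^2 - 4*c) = (c^2 - 4*c - 12)/(c*(c - 4))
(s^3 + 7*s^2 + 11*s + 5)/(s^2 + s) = s + 6 + 5/s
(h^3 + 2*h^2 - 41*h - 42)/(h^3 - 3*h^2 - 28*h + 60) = (h^2 + 8*h + 7)/(h^2 + 3*h - 10)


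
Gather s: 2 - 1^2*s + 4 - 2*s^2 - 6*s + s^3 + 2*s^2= s^3 - 7*s + 6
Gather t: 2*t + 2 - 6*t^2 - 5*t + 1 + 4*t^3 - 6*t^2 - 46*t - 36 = 4*t^3 - 12*t^2 - 49*t - 33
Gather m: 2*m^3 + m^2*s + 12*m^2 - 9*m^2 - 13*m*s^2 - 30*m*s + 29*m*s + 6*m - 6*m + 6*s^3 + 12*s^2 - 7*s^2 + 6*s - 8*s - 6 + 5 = 2*m^3 + m^2*(s + 3) + m*(-13*s^2 - s) + 6*s^3 + 5*s^2 - 2*s - 1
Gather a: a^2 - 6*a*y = a^2 - 6*a*y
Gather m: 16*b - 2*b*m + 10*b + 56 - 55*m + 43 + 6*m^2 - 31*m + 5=26*b + 6*m^2 + m*(-2*b - 86) + 104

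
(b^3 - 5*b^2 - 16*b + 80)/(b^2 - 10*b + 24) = (b^2 - b - 20)/(b - 6)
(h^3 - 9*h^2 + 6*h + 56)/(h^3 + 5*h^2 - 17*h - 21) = (h^3 - 9*h^2 + 6*h + 56)/(h^3 + 5*h^2 - 17*h - 21)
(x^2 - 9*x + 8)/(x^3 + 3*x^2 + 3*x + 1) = (x^2 - 9*x + 8)/(x^3 + 3*x^2 + 3*x + 1)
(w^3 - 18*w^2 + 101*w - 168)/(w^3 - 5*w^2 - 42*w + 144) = (w - 7)/(w + 6)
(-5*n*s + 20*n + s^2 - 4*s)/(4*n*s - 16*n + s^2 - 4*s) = (-5*n + s)/(4*n + s)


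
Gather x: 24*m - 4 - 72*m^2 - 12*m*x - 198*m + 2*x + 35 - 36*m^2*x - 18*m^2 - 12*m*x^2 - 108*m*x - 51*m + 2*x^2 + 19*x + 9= -90*m^2 - 225*m + x^2*(2 - 12*m) + x*(-36*m^2 - 120*m + 21) + 40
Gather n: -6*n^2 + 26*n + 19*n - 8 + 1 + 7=-6*n^2 + 45*n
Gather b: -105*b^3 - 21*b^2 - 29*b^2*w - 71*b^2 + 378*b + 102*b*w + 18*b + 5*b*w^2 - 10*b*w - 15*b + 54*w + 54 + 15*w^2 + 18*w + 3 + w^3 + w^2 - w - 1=-105*b^3 + b^2*(-29*w - 92) + b*(5*w^2 + 92*w + 381) + w^3 + 16*w^2 + 71*w + 56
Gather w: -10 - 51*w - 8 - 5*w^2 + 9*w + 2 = -5*w^2 - 42*w - 16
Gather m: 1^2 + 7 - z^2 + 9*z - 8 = -z^2 + 9*z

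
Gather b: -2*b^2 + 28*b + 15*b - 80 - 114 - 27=-2*b^2 + 43*b - 221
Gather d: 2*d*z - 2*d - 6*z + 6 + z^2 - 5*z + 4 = d*(2*z - 2) + z^2 - 11*z + 10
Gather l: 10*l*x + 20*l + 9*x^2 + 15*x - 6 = l*(10*x + 20) + 9*x^2 + 15*x - 6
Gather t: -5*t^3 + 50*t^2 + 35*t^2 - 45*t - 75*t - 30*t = -5*t^3 + 85*t^2 - 150*t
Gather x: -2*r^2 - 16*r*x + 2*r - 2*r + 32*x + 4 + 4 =-2*r^2 + x*(32 - 16*r) + 8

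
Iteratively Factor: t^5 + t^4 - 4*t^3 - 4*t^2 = (t + 1)*(t^4 - 4*t^2) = (t - 2)*(t + 1)*(t^3 + 2*t^2) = (t - 2)*(t + 1)*(t + 2)*(t^2) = t*(t - 2)*(t + 1)*(t + 2)*(t)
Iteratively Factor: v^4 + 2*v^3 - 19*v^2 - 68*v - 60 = (v + 3)*(v^3 - v^2 - 16*v - 20) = (v + 2)*(v + 3)*(v^2 - 3*v - 10) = (v - 5)*(v + 2)*(v + 3)*(v + 2)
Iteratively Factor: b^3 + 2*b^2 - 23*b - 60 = (b + 3)*(b^2 - b - 20) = (b - 5)*(b + 3)*(b + 4)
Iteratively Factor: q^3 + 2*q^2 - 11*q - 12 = (q + 1)*(q^2 + q - 12) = (q - 3)*(q + 1)*(q + 4)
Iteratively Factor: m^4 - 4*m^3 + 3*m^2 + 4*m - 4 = (m - 2)*(m^3 - 2*m^2 - m + 2) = (m - 2)*(m - 1)*(m^2 - m - 2) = (m - 2)*(m - 1)*(m + 1)*(m - 2)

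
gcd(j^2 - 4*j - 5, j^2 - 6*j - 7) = j + 1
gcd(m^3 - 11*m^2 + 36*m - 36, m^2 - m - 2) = m - 2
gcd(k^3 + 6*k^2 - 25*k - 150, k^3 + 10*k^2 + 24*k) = k + 6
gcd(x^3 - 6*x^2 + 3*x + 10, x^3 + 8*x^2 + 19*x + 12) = x + 1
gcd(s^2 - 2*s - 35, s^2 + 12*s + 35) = s + 5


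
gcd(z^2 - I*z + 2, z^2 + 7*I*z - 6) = z + I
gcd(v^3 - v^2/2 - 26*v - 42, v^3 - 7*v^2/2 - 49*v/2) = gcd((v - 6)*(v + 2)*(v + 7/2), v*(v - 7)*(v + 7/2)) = v + 7/2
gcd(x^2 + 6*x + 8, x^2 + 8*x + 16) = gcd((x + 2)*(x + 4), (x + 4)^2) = x + 4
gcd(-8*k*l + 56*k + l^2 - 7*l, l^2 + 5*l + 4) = 1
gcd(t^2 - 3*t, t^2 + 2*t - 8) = 1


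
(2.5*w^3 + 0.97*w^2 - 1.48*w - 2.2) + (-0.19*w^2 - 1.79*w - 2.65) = 2.5*w^3 + 0.78*w^2 - 3.27*w - 4.85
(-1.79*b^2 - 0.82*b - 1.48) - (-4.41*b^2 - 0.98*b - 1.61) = 2.62*b^2 + 0.16*b + 0.13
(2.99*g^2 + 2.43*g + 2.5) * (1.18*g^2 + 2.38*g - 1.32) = 3.5282*g^4 + 9.9836*g^3 + 4.7866*g^2 + 2.7424*g - 3.3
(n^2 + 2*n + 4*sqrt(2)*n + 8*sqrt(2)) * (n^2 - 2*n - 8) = n^4 + 4*sqrt(2)*n^3 - 12*n^2 - 48*sqrt(2)*n - 16*n - 64*sqrt(2)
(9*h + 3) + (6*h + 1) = 15*h + 4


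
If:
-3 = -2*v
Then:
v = 3/2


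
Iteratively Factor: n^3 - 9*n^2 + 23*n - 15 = (n - 3)*(n^2 - 6*n + 5) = (n - 5)*(n - 3)*(n - 1)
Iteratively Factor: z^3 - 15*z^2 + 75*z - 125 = (z - 5)*(z^2 - 10*z + 25) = (z - 5)^2*(z - 5)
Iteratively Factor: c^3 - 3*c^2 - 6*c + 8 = (c + 2)*(c^2 - 5*c + 4) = (c - 4)*(c + 2)*(c - 1)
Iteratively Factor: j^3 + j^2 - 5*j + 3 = (j + 3)*(j^2 - 2*j + 1) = (j - 1)*(j + 3)*(j - 1)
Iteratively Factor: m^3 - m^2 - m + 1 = (m + 1)*(m^2 - 2*m + 1) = (m - 1)*(m + 1)*(m - 1)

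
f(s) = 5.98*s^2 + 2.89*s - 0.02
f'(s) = 11.96*s + 2.89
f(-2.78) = 38.16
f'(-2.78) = -30.36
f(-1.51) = 9.25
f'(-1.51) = -15.17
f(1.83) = 25.30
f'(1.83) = 24.78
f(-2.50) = 30.13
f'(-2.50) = -27.01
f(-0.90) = 2.22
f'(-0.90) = -7.87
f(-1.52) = 9.40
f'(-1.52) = -15.29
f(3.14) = 68.02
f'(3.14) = 40.44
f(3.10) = 66.41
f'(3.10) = 39.97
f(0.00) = -0.02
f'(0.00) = 2.89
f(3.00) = 62.47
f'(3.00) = 38.77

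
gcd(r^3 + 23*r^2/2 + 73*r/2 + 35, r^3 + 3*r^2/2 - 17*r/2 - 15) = r^2 + 9*r/2 + 5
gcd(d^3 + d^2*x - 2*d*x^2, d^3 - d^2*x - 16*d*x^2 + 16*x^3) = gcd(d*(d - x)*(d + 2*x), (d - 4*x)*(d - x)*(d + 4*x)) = -d + x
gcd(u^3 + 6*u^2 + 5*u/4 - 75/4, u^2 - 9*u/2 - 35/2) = u + 5/2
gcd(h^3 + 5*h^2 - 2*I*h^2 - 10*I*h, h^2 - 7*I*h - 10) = h - 2*I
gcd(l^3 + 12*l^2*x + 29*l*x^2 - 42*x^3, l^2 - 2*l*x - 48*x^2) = l + 6*x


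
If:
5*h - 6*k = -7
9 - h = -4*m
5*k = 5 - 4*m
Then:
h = 49/31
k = 77/31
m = -115/62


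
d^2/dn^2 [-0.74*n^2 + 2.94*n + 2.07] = -1.48000000000000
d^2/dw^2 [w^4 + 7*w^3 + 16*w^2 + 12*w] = 12*w^2 + 42*w + 32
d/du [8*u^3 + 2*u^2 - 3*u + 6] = 24*u^2 + 4*u - 3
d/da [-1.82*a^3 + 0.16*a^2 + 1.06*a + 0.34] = -5.46*a^2 + 0.32*a + 1.06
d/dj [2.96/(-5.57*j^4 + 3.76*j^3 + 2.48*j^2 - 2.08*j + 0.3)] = (65.9488*j^3 - 33.3888*j^2 - 14.6816*j + 6.1568)/(-5.57*j^4 + 3.76*j^3 + 2.48*j^2 - 2.08*j + 0.3)^2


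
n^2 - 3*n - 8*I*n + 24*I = (n - 3)*(n - 8*I)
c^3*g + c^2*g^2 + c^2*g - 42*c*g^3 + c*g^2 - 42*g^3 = (c - 6*g)*(c + 7*g)*(c*g + g)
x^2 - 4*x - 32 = (x - 8)*(x + 4)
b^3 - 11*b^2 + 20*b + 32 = (b - 8)*(b - 4)*(b + 1)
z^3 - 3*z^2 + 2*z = z*(z - 2)*(z - 1)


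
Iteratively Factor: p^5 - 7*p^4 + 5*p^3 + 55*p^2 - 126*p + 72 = (p - 1)*(p^4 - 6*p^3 - p^2 + 54*p - 72) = (p - 3)*(p - 1)*(p^3 - 3*p^2 - 10*p + 24) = (p - 3)*(p - 2)*(p - 1)*(p^2 - p - 12) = (p - 3)*(p - 2)*(p - 1)*(p + 3)*(p - 4)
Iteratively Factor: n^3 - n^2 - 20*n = (n)*(n^2 - n - 20) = n*(n + 4)*(n - 5)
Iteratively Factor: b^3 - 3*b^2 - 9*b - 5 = (b + 1)*(b^2 - 4*b - 5) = (b - 5)*(b + 1)*(b + 1)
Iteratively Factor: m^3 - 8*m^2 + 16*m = (m - 4)*(m^2 - 4*m) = m*(m - 4)*(m - 4)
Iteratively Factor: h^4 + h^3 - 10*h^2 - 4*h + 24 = (h - 2)*(h^3 + 3*h^2 - 4*h - 12) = (h - 2)^2*(h^2 + 5*h + 6) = (h - 2)^2*(h + 2)*(h + 3)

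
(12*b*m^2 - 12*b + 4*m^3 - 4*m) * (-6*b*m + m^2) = -72*b^2*m^3 + 72*b^2*m - 12*b*m^4 + 12*b*m^2 + 4*m^5 - 4*m^3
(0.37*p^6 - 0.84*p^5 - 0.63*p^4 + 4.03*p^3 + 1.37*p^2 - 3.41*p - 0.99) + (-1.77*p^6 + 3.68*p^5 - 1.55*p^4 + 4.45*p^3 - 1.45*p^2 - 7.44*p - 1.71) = -1.4*p^6 + 2.84*p^5 - 2.18*p^4 + 8.48*p^3 - 0.0799999999999998*p^2 - 10.85*p - 2.7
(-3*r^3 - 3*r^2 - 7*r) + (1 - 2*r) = -3*r^3 - 3*r^2 - 9*r + 1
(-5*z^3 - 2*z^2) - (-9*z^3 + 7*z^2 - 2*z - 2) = 4*z^3 - 9*z^2 + 2*z + 2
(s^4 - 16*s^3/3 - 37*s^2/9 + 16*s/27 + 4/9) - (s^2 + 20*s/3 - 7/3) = s^4 - 16*s^3/3 - 46*s^2/9 - 164*s/27 + 25/9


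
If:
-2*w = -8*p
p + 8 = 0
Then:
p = -8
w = -32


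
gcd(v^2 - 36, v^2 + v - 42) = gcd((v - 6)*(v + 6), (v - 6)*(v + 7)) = v - 6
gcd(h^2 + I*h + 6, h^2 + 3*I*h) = h + 3*I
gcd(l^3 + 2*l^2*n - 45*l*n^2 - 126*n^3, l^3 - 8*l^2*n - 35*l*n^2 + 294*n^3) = l^2 - l*n - 42*n^2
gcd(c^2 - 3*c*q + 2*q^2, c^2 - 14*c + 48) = 1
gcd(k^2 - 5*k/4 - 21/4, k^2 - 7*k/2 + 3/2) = k - 3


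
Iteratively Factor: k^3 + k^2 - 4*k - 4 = (k + 1)*(k^2 - 4) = (k - 2)*(k + 1)*(k + 2)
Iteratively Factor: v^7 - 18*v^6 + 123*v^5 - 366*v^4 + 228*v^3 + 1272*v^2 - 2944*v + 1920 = (v - 5)*(v^6 - 13*v^5 + 58*v^4 - 76*v^3 - 152*v^2 + 512*v - 384) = (v - 5)*(v + 2)*(v^5 - 15*v^4 + 88*v^3 - 252*v^2 + 352*v - 192) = (v - 5)*(v - 4)*(v + 2)*(v^4 - 11*v^3 + 44*v^2 - 76*v + 48) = (v - 5)*(v - 4)*(v - 2)*(v + 2)*(v^3 - 9*v^2 + 26*v - 24) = (v - 5)*(v - 4)*(v - 3)*(v - 2)*(v + 2)*(v^2 - 6*v + 8) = (v - 5)*(v - 4)^2*(v - 3)*(v - 2)*(v + 2)*(v - 2)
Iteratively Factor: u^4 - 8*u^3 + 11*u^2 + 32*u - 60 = (u - 5)*(u^3 - 3*u^2 - 4*u + 12) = (u - 5)*(u - 3)*(u^2 - 4) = (u - 5)*(u - 3)*(u - 2)*(u + 2)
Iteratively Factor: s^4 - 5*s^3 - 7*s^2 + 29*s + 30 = (s - 3)*(s^3 - 2*s^2 - 13*s - 10) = (s - 5)*(s - 3)*(s^2 + 3*s + 2) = (s - 5)*(s - 3)*(s + 1)*(s + 2)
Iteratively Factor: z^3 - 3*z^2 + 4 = (z + 1)*(z^2 - 4*z + 4) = (z - 2)*(z + 1)*(z - 2)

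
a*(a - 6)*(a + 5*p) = a^3 + 5*a^2*p - 6*a^2 - 30*a*p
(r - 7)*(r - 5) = r^2 - 12*r + 35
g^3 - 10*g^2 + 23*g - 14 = (g - 7)*(g - 2)*(g - 1)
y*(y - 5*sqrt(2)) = y^2 - 5*sqrt(2)*y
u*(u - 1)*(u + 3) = u^3 + 2*u^2 - 3*u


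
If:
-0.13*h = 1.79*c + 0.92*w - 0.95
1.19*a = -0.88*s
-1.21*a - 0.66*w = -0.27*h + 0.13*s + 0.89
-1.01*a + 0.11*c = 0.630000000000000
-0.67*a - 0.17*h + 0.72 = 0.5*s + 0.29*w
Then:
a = -0.63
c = -0.09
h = 2.84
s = 0.86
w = 0.81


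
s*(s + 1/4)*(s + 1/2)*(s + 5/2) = s^4 + 13*s^3/4 + 2*s^2 + 5*s/16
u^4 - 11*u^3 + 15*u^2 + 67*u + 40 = (u - 8)*(u - 5)*(u + 1)^2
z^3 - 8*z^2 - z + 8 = (z - 8)*(z - 1)*(z + 1)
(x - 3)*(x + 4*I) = x^2 - 3*x + 4*I*x - 12*I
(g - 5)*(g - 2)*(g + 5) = g^3 - 2*g^2 - 25*g + 50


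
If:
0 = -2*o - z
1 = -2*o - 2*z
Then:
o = 1/2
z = -1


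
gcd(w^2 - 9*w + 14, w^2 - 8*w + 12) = w - 2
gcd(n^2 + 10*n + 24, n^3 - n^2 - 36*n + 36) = n + 6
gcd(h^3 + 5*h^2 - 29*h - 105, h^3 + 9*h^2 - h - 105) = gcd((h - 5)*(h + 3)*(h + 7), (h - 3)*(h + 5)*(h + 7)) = h + 7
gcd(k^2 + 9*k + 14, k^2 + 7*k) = k + 7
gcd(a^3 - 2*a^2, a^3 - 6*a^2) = a^2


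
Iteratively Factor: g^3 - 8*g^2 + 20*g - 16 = (g - 4)*(g^2 - 4*g + 4) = (g - 4)*(g - 2)*(g - 2)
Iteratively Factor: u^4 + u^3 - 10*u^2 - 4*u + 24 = (u - 2)*(u^3 + 3*u^2 - 4*u - 12) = (u - 2)*(u + 3)*(u^2 - 4) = (u - 2)*(u + 2)*(u + 3)*(u - 2)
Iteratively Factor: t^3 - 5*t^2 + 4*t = (t - 1)*(t^2 - 4*t) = t*(t - 1)*(t - 4)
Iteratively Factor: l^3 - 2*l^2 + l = (l)*(l^2 - 2*l + 1) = l*(l - 1)*(l - 1)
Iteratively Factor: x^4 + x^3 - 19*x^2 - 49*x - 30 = (x - 5)*(x^3 + 6*x^2 + 11*x + 6) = (x - 5)*(x + 2)*(x^2 + 4*x + 3) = (x - 5)*(x + 2)*(x + 3)*(x + 1)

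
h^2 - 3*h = h*(h - 3)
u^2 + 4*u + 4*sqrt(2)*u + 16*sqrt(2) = (u + 4)*(u + 4*sqrt(2))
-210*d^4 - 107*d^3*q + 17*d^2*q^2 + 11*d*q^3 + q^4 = (-3*d + q)*(2*d + q)*(5*d + q)*(7*d + q)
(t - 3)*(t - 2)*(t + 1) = t^3 - 4*t^2 + t + 6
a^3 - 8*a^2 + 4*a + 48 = (a - 6)*(a - 4)*(a + 2)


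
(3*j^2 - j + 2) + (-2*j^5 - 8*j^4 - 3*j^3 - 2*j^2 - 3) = -2*j^5 - 8*j^4 - 3*j^3 + j^2 - j - 1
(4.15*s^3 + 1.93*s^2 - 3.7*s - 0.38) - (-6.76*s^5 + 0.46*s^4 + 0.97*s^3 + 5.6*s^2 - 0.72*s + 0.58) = 6.76*s^5 - 0.46*s^4 + 3.18*s^3 - 3.67*s^2 - 2.98*s - 0.96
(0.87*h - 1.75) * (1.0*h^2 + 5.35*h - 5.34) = 0.87*h^3 + 2.9045*h^2 - 14.0083*h + 9.345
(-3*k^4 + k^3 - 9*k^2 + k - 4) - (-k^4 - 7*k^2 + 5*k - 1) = -2*k^4 + k^3 - 2*k^2 - 4*k - 3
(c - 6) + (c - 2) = 2*c - 8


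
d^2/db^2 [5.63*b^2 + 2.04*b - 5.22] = 11.2600000000000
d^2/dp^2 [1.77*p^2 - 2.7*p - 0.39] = 3.54000000000000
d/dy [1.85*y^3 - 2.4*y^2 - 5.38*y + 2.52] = 5.55*y^2 - 4.8*y - 5.38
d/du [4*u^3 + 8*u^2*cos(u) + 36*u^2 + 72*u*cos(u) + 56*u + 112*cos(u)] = -8*u^2*sin(u) + 12*u^2 - 72*u*sin(u) + 16*u*cos(u) + 72*u - 112*sin(u) + 72*cos(u) + 56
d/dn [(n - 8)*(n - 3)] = 2*n - 11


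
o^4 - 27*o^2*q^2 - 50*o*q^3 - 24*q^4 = (o - 6*q)*(o + q)^2*(o + 4*q)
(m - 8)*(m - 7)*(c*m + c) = c*m^3 - 14*c*m^2 + 41*c*m + 56*c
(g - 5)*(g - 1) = g^2 - 6*g + 5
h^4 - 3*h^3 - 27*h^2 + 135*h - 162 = (h - 3)^3*(h + 6)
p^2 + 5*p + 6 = (p + 2)*(p + 3)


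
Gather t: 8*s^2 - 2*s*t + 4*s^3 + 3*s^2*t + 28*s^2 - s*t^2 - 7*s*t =4*s^3 + 36*s^2 - s*t^2 + t*(3*s^2 - 9*s)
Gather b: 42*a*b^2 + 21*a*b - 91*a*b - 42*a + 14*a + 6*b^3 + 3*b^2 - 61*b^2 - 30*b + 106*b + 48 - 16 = -28*a + 6*b^3 + b^2*(42*a - 58) + b*(76 - 70*a) + 32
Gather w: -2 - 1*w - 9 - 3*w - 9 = -4*w - 20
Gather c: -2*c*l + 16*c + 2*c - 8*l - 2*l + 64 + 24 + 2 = c*(18 - 2*l) - 10*l + 90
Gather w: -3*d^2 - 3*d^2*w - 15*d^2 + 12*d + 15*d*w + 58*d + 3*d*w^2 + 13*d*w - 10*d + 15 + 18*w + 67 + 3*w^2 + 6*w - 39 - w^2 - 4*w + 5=-18*d^2 + 60*d + w^2*(3*d + 2) + w*(-3*d^2 + 28*d + 20) + 48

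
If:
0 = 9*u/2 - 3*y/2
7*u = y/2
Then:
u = 0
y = 0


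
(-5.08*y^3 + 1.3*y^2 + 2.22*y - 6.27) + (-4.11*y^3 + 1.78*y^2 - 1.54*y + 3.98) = -9.19*y^3 + 3.08*y^2 + 0.68*y - 2.29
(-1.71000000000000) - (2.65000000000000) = -4.36000000000000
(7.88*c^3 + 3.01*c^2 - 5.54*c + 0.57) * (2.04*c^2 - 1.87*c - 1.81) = 16.0752*c^5 - 8.5952*c^4 - 31.1931*c^3 + 6.0745*c^2 + 8.9615*c - 1.0317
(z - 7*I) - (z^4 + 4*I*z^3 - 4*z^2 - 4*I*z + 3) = -z^4 - 4*I*z^3 + 4*z^2 + z + 4*I*z - 3 - 7*I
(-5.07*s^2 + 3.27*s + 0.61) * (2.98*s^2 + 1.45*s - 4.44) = -15.1086*s^4 + 2.3931*s^3 + 29.0701*s^2 - 13.6343*s - 2.7084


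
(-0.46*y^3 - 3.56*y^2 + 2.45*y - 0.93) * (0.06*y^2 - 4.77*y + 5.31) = -0.0276*y^5 + 1.9806*y^4 + 14.6856*y^3 - 30.6459*y^2 + 17.4456*y - 4.9383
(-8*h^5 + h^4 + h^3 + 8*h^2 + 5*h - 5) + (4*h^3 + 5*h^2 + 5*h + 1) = -8*h^5 + h^4 + 5*h^3 + 13*h^2 + 10*h - 4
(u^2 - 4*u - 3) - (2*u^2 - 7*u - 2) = -u^2 + 3*u - 1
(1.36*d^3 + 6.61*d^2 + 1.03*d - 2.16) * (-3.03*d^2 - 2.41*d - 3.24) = -4.1208*d^5 - 23.3059*d^4 - 23.4574*d^3 - 17.3539*d^2 + 1.8684*d + 6.9984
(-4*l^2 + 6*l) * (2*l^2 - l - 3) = -8*l^4 + 16*l^3 + 6*l^2 - 18*l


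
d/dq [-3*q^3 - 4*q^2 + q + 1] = -9*q^2 - 8*q + 1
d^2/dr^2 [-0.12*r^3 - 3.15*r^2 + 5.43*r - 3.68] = -0.72*r - 6.3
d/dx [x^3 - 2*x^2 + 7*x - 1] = 3*x^2 - 4*x + 7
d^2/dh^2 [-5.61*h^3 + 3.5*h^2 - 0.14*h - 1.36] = 7.0 - 33.66*h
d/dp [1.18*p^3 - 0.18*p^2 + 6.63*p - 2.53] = 3.54*p^2 - 0.36*p + 6.63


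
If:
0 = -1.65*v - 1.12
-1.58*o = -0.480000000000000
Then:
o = 0.30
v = -0.68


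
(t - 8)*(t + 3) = t^2 - 5*t - 24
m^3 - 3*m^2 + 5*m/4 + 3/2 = (m - 2)*(m - 3/2)*(m + 1/2)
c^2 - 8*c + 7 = (c - 7)*(c - 1)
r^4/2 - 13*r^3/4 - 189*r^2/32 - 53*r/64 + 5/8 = (r/2 + 1/4)*(r - 8)*(r - 1/4)*(r + 5/4)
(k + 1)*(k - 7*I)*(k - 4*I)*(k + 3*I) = k^4 + k^3 - 8*I*k^3 + 5*k^2 - 8*I*k^2 + 5*k - 84*I*k - 84*I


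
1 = 1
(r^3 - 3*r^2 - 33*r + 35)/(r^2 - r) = r - 2 - 35/r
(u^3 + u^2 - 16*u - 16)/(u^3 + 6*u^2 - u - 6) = (u^2 - 16)/(u^2 + 5*u - 6)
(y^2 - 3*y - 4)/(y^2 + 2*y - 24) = (y + 1)/(y + 6)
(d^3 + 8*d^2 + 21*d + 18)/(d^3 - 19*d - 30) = (d + 3)/(d - 5)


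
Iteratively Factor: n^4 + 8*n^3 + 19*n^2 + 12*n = (n + 3)*(n^3 + 5*n^2 + 4*n) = (n + 3)*(n + 4)*(n^2 + n) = n*(n + 3)*(n + 4)*(n + 1)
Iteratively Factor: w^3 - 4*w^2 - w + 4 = (w - 1)*(w^2 - 3*w - 4) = (w - 4)*(w - 1)*(w + 1)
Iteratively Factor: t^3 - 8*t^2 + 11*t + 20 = (t - 5)*(t^2 - 3*t - 4) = (t - 5)*(t + 1)*(t - 4)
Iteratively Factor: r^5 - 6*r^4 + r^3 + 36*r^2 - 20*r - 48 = (r + 1)*(r^4 - 7*r^3 + 8*r^2 + 28*r - 48) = (r + 1)*(r + 2)*(r^3 - 9*r^2 + 26*r - 24) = (r - 3)*(r + 1)*(r + 2)*(r^2 - 6*r + 8) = (r - 3)*(r - 2)*(r + 1)*(r + 2)*(r - 4)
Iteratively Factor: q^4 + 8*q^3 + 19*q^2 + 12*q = (q + 4)*(q^3 + 4*q^2 + 3*q) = q*(q + 4)*(q^2 + 4*q + 3) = q*(q + 3)*(q + 4)*(q + 1)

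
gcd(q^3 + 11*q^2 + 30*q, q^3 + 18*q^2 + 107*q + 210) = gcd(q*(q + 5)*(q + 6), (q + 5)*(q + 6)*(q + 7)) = q^2 + 11*q + 30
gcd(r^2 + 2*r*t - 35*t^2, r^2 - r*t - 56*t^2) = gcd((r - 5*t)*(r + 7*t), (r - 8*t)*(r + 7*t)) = r + 7*t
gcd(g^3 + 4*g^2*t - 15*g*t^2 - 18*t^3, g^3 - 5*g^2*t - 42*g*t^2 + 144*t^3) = -g^2 - 3*g*t + 18*t^2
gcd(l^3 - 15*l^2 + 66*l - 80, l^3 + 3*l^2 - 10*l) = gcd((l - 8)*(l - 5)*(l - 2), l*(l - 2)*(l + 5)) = l - 2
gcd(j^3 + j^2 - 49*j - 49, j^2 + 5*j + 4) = j + 1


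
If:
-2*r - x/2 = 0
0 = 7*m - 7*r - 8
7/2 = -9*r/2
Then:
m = 23/63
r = -7/9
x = 28/9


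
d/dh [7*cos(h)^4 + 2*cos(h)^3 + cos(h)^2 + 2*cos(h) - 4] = 2*(-14*cos(h)^3 - 3*cos(h)^2 - cos(h) - 1)*sin(h)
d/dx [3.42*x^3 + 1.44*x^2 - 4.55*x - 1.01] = 10.26*x^2 + 2.88*x - 4.55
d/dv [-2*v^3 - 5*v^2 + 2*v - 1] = -6*v^2 - 10*v + 2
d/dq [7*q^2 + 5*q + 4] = 14*q + 5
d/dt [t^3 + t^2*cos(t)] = t*(-t*sin(t) + 3*t + 2*cos(t))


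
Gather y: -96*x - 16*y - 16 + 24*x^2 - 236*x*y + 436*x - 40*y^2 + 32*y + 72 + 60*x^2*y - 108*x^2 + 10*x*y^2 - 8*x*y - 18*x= -84*x^2 + 322*x + y^2*(10*x - 40) + y*(60*x^2 - 244*x + 16) + 56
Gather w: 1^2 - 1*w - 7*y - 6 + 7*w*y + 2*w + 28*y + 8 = w*(7*y + 1) + 21*y + 3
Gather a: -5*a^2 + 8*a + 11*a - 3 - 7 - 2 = -5*a^2 + 19*a - 12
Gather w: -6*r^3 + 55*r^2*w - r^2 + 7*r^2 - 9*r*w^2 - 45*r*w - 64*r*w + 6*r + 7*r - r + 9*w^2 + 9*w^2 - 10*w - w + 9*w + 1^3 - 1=-6*r^3 + 6*r^2 + 12*r + w^2*(18 - 9*r) + w*(55*r^2 - 109*r - 2)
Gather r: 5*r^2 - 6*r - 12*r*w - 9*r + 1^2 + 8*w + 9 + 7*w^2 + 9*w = 5*r^2 + r*(-12*w - 15) + 7*w^2 + 17*w + 10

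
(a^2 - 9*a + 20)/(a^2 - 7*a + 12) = (a - 5)/(a - 3)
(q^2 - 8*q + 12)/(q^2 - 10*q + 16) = (q - 6)/(q - 8)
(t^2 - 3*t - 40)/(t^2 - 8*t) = (t + 5)/t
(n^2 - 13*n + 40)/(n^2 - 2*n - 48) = (n - 5)/(n + 6)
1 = 1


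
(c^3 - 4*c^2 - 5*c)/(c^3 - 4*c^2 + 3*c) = (c^2 - 4*c - 5)/(c^2 - 4*c + 3)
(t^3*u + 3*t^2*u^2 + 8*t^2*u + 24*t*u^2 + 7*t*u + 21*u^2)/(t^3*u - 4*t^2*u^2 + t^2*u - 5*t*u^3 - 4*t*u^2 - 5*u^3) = (t^2 + 3*t*u + 7*t + 21*u)/(t^2 - 4*t*u - 5*u^2)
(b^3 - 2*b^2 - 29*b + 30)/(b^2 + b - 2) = (b^2 - b - 30)/(b + 2)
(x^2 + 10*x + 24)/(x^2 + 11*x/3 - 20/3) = 3*(x^2 + 10*x + 24)/(3*x^2 + 11*x - 20)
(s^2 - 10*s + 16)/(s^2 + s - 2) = (s^2 - 10*s + 16)/(s^2 + s - 2)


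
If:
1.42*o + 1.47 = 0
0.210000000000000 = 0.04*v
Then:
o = -1.04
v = 5.25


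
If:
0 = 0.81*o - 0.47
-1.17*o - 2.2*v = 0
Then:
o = 0.58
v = -0.31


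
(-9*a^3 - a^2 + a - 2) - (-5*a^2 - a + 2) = -9*a^3 + 4*a^2 + 2*a - 4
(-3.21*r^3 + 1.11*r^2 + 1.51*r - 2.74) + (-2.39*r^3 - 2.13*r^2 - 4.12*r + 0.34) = -5.6*r^3 - 1.02*r^2 - 2.61*r - 2.4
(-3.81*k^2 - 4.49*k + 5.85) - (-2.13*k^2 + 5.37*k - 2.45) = -1.68*k^2 - 9.86*k + 8.3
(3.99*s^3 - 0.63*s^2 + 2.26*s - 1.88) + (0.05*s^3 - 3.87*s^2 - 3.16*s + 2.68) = 4.04*s^3 - 4.5*s^2 - 0.9*s + 0.8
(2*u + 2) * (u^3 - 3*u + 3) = 2*u^4 + 2*u^3 - 6*u^2 + 6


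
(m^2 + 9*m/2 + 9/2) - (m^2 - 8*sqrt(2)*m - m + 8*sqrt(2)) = 11*m/2 + 8*sqrt(2)*m - 8*sqrt(2) + 9/2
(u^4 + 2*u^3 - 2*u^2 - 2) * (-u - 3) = -u^5 - 5*u^4 - 4*u^3 + 6*u^2 + 2*u + 6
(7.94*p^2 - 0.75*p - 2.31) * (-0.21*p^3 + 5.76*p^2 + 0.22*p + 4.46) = -1.6674*p^5 + 45.8919*p^4 - 2.0881*p^3 + 21.9418*p^2 - 3.8532*p - 10.3026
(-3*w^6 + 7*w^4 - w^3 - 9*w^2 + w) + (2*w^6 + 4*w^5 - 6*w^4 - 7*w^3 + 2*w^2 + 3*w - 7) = -w^6 + 4*w^5 + w^4 - 8*w^3 - 7*w^2 + 4*w - 7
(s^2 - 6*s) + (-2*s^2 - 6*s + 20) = -s^2 - 12*s + 20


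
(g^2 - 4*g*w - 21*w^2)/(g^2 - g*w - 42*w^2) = (g + 3*w)/(g + 6*w)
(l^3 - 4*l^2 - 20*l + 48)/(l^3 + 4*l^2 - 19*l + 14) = (l^2 - 2*l - 24)/(l^2 + 6*l - 7)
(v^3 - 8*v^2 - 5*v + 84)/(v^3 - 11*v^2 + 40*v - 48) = (v^2 - 4*v - 21)/(v^2 - 7*v + 12)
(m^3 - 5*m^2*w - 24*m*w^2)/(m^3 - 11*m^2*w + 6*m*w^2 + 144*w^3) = m/(m - 6*w)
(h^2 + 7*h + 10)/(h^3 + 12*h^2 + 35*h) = (h + 2)/(h*(h + 7))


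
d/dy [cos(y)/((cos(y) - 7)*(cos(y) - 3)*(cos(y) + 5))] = (2*cos(y)^3 - 5*cos(y)^2 - 105)*sin(y)/((cos(y) - 7)^2*(cos(y) - 3)^2*(cos(y) + 5)^2)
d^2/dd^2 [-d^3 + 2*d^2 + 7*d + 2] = 4 - 6*d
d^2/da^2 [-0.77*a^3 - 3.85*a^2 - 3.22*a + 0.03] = -4.62*a - 7.7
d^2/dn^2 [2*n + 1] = 0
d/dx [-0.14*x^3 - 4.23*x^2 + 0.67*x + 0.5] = -0.42*x^2 - 8.46*x + 0.67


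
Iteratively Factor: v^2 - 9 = (v - 3)*(v + 3)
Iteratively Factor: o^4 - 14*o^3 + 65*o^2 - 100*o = (o - 5)*(o^3 - 9*o^2 + 20*o) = o*(o - 5)*(o^2 - 9*o + 20) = o*(o - 5)^2*(o - 4)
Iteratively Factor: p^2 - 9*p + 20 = (p - 4)*(p - 5)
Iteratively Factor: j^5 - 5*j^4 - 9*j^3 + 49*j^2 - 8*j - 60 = (j - 2)*(j^4 - 3*j^3 - 15*j^2 + 19*j + 30) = (j - 2)*(j + 3)*(j^3 - 6*j^2 + 3*j + 10) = (j - 5)*(j - 2)*(j + 3)*(j^2 - j - 2) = (j - 5)*(j - 2)^2*(j + 3)*(j + 1)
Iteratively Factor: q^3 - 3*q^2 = (q - 3)*(q^2) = q*(q - 3)*(q)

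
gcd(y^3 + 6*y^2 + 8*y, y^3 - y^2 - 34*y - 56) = y^2 + 6*y + 8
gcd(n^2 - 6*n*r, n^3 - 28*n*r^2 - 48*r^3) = -n + 6*r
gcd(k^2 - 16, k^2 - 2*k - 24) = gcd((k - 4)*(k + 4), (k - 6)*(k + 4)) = k + 4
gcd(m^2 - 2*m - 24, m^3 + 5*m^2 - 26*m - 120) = m + 4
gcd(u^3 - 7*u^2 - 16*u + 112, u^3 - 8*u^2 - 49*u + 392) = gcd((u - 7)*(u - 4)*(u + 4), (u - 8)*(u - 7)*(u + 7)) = u - 7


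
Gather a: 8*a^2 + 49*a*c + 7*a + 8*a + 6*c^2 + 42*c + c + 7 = 8*a^2 + a*(49*c + 15) + 6*c^2 + 43*c + 7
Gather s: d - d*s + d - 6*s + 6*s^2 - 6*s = 2*d + 6*s^2 + s*(-d - 12)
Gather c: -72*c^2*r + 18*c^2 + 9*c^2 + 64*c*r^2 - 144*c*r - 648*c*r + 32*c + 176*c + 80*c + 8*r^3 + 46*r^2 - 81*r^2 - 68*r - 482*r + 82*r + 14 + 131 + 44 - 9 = c^2*(27 - 72*r) + c*(64*r^2 - 792*r + 288) + 8*r^3 - 35*r^2 - 468*r + 180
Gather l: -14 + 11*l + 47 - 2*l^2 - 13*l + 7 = -2*l^2 - 2*l + 40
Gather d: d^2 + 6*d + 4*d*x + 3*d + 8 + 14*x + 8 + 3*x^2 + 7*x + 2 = d^2 + d*(4*x + 9) + 3*x^2 + 21*x + 18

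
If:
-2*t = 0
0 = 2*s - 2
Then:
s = 1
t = 0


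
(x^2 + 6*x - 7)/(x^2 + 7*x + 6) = (x^2 + 6*x - 7)/(x^2 + 7*x + 6)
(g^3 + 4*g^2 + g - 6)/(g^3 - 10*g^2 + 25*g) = (g^3 + 4*g^2 + g - 6)/(g*(g^2 - 10*g + 25))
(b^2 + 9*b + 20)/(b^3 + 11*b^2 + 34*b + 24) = (b + 5)/(b^2 + 7*b + 6)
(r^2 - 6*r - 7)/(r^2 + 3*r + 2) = (r - 7)/(r + 2)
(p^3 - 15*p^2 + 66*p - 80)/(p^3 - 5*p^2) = 1 - 10/p + 16/p^2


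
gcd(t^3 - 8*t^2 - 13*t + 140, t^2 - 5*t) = t - 5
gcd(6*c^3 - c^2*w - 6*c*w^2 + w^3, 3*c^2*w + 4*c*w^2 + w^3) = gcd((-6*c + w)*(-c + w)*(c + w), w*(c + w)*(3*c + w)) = c + w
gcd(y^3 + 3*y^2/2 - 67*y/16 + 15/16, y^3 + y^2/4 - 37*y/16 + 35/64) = y^2 - 3*y/2 + 5/16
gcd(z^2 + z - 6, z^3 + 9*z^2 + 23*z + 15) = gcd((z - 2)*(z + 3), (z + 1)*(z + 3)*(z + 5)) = z + 3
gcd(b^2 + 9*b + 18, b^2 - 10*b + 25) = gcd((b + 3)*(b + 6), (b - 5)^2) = 1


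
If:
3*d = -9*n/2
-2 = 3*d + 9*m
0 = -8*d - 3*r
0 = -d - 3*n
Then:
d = 0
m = -2/9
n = 0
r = 0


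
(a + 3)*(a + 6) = a^2 + 9*a + 18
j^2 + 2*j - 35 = (j - 5)*(j + 7)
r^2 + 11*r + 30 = (r + 5)*(r + 6)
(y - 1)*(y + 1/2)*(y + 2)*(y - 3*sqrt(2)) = y^4 - 3*sqrt(2)*y^3 + 3*y^3/2 - 9*sqrt(2)*y^2/2 - 3*y^2/2 - y + 9*sqrt(2)*y/2 + 3*sqrt(2)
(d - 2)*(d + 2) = d^2 - 4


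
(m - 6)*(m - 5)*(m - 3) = m^3 - 14*m^2 + 63*m - 90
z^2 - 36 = (z - 6)*(z + 6)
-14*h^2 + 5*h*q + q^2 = (-2*h + q)*(7*h + q)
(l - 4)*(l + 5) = l^2 + l - 20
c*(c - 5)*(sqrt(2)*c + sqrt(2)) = sqrt(2)*c^3 - 4*sqrt(2)*c^2 - 5*sqrt(2)*c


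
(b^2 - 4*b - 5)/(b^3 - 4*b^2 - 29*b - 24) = (b - 5)/(b^2 - 5*b - 24)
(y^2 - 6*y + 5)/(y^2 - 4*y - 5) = (y - 1)/(y + 1)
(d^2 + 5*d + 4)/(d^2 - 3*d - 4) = (d + 4)/(d - 4)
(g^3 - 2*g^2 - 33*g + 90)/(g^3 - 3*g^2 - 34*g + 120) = (g - 3)/(g - 4)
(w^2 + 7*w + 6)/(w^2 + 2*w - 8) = (w^2 + 7*w + 6)/(w^2 + 2*w - 8)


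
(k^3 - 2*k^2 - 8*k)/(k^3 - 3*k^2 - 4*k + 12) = k*(k - 4)/(k^2 - 5*k + 6)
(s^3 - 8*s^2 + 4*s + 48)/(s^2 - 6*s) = s - 2 - 8/s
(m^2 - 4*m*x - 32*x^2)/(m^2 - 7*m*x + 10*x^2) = (m^2 - 4*m*x - 32*x^2)/(m^2 - 7*m*x + 10*x^2)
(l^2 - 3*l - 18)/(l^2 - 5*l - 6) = (l + 3)/(l + 1)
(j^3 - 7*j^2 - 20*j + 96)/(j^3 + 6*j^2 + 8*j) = (j^2 - 11*j + 24)/(j*(j + 2))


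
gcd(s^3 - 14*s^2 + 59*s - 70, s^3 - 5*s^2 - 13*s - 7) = s - 7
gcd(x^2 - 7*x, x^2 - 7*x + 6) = 1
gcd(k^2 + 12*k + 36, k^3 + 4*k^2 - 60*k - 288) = k^2 + 12*k + 36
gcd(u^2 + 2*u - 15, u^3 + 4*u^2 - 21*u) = u - 3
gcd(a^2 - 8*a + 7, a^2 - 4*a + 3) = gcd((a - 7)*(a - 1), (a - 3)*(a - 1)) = a - 1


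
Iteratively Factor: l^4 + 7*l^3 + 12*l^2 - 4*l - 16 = (l + 4)*(l^3 + 3*l^2 - 4) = (l + 2)*(l + 4)*(l^2 + l - 2) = (l + 2)^2*(l + 4)*(l - 1)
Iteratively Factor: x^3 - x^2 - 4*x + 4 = (x - 1)*(x^2 - 4) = (x - 2)*(x - 1)*(x + 2)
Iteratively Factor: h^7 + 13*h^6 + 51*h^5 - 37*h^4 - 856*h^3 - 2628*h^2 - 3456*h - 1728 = (h - 4)*(h^6 + 17*h^5 + 119*h^4 + 439*h^3 + 900*h^2 + 972*h + 432) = (h - 4)*(h + 2)*(h^5 + 15*h^4 + 89*h^3 + 261*h^2 + 378*h + 216) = (h - 4)*(h + 2)*(h + 3)*(h^4 + 12*h^3 + 53*h^2 + 102*h + 72) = (h - 4)*(h + 2)^2*(h + 3)*(h^3 + 10*h^2 + 33*h + 36) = (h - 4)*(h + 2)^2*(h + 3)^2*(h^2 + 7*h + 12) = (h - 4)*(h + 2)^2*(h + 3)^3*(h + 4)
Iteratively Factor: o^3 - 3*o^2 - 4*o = (o + 1)*(o^2 - 4*o) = o*(o + 1)*(o - 4)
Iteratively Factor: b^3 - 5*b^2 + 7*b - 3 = (b - 1)*(b^2 - 4*b + 3) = (b - 3)*(b - 1)*(b - 1)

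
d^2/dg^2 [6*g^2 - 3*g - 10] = 12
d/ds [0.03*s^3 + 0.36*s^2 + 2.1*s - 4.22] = 0.09*s^2 + 0.72*s + 2.1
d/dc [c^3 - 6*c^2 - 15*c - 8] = 3*c^2 - 12*c - 15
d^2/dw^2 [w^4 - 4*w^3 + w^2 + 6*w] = 12*w^2 - 24*w + 2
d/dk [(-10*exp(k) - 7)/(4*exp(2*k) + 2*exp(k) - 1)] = (40*exp(2*k) + 56*exp(k) + 24)*exp(k)/(16*exp(4*k) + 16*exp(3*k) - 4*exp(2*k) - 4*exp(k) + 1)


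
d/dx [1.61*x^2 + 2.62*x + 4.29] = 3.22*x + 2.62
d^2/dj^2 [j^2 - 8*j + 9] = 2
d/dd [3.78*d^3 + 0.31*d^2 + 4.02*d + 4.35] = 11.34*d^2 + 0.62*d + 4.02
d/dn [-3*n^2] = -6*n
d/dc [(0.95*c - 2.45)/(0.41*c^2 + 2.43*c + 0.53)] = (-0.3895*c^2 + 2.009*c + 6.457)/(0.1681*c^4 + 1.9926*c^3 + 6.3395*c^2 + 2.5758*c + 0.2809)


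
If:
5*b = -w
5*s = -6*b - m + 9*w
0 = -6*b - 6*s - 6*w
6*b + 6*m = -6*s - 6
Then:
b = 1/66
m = -71/66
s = 2/33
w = -5/66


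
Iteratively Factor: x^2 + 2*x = (x + 2)*(x)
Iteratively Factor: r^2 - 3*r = (r)*(r - 3)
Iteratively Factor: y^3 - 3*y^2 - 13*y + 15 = (y + 3)*(y^2 - 6*y + 5) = (y - 1)*(y + 3)*(y - 5)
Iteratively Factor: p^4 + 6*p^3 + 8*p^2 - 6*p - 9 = (p - 1)*(p^3 + 7*p^2 + 15*p + 9) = (p - 1)*(p + 1)*(p^2 + 6*p + 9) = (p - 1)*(p + 1)*(p + 3)*(p + 3)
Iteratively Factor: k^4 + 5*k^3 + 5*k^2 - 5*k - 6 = (k + 2)*(k^3 + 3*k^2 - k - 3) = (k + 2)*(k + 3)*(k^2 - 1) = (k - 1)*(k + 2)*(k + 3)*(k + 1)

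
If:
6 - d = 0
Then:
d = 6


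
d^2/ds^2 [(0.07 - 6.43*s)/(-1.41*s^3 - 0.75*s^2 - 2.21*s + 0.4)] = (76.700898*s^5 + 39.128346*s^4 - 34.023696*s^3 + 41.973228*s^2 + 10.64097*s + 10.642466)/(2.803221*s^9 + 4.473225*s^8 + 15.560478*s^7 + 12.058605*s^6 + 21.851118*s^5 + 2.835585*s^4 + 7.492661*s^3 - 5.50092*s^2 + 1.0608*s - 0.064)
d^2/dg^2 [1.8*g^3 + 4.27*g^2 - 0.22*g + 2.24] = 10.8*g + 8.54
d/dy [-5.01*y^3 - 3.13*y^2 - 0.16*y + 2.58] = -15.03*y^2 - 6.26*y - 0.16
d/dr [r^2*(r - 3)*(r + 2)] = r*(4*r^2 - 3*r - 12)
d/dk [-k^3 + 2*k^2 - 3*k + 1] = -3*k^2 + 4*k - 3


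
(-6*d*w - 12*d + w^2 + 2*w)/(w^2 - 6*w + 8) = (-6*d*w - 12*d + w^2 + 2*w)/(w^2 - 6*w + 8)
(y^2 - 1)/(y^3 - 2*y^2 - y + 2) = 1/(y - 2)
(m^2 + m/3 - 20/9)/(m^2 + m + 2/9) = (9*m^2 + 3*m - 20)/(9*m^2 + 9*m + 2)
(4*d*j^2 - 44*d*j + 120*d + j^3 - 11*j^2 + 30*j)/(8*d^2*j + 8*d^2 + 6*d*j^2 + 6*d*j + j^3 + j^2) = (j^2 - 11*j + 30)/(2*d*j + 2*d + j^2 + j)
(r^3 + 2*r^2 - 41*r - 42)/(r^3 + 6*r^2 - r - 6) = (r^2 + r - 42)/(r^2 + 5*r - 6)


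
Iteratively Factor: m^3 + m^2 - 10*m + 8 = (m + 4)*(m^2 - 3*m + 2) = (m - 2)*(m + 4)*(m - 1)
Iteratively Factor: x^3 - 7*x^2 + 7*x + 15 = (x - 5)*(x^2 - 2*x - 3) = (x - 5)*(x + 1)*(x - 3)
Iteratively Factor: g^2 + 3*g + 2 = (g + 1)*(g + 2)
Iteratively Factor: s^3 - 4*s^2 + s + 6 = (s - 3)*(s^2 - s - 2) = (s - 3)*(s + 1)*(s - 2)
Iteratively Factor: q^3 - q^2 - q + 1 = (q - 1)*(q^2 - 1) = (q - 1)^2*(q + 1)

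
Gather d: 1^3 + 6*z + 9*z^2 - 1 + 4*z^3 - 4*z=4*z^3 + 9*z^2 + 2*z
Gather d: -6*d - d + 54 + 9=63 - 7*d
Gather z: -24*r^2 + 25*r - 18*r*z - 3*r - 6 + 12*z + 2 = -24*r^2 + 22*r + z*(12 - 18*r) - 4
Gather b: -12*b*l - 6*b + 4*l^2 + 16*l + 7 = b*(-12*l - 6) + 4*l^2 + 16*l + 7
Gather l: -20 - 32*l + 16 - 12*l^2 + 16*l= -12*l^2 - 16*l - 4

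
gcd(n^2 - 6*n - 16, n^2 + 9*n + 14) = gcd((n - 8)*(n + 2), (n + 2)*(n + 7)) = n + 2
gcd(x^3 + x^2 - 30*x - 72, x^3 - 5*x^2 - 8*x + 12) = x - 6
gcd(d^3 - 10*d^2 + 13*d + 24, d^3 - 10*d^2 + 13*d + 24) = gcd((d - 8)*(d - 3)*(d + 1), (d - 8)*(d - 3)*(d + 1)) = d^3 - 10*d^2 + 13*d + 24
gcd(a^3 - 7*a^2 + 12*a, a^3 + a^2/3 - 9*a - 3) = a - 3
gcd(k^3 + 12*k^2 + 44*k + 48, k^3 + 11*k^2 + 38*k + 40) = k^2 + 6*k + 8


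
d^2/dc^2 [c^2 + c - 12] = 2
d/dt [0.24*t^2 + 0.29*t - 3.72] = 0.48*t + 0.29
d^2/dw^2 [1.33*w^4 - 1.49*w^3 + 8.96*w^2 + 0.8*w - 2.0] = 15.96*w^2 - 8.94*w + 17.92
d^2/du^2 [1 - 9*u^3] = -54*u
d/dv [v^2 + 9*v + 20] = 2*v + 9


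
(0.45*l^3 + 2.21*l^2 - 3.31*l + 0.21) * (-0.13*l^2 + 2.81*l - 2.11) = -0.0585*l^5 + 0.9772*l^4 + 5.6909*l^3 - 13.9915*l^2 + 7.5742*l - 0.4431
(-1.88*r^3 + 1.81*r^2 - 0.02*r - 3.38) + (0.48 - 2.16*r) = -1.88*r^3 + 1.81*r^2 - 2.18*r - 2.9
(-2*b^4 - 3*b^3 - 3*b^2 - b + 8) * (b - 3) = -2*b^5 + 3*b^4 + 6*b^3 + 8*b^2 + 11*b - 24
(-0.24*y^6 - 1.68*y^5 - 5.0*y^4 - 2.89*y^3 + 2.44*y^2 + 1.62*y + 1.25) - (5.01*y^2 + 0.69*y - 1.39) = -0.24*y^6 - 1.68*y^5 - 5.0*y^4 - 2.89*y^3 - 2.57*y^2 + 0.93*y + 2.64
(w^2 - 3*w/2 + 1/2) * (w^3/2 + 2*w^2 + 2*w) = w^5/2 + 5*w^4/4 - 3*w^3/4 - 2*w^2 + w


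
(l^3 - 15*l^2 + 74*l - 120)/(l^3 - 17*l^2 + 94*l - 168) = (l - 5)/(l - 7)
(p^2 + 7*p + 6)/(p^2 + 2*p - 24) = (p + 1)/(p - 4)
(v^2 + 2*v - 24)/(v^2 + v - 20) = (v + 6)/(v + 5)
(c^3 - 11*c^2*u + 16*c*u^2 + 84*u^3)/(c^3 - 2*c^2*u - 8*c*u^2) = (-c^2 + 13*c*u - 42*u^2)/(c*(-c + 4*u))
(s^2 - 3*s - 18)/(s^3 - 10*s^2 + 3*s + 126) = 1/(s - 7)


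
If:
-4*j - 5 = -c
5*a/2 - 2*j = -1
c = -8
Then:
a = -3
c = -8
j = -13/4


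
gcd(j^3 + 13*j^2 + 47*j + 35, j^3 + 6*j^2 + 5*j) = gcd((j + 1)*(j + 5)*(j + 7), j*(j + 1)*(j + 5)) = j^2 + 6*j + 5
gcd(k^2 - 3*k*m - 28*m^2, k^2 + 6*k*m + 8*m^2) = k + 4*m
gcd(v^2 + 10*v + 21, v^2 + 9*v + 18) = v + 3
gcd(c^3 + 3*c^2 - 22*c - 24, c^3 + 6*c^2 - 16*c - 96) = c^2 + 2*c - 24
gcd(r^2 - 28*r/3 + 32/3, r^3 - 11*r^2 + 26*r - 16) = r - 8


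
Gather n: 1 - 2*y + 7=8 - 2*y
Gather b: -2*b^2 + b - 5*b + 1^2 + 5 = -2*b^2 - 4*b + 6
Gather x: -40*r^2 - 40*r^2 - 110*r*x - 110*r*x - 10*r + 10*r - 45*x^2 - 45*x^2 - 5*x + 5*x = -80*r^2 - 220*r*x - 90*x^2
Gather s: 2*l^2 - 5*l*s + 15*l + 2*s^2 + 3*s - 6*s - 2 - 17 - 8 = 2*l^2 + 15*l + 2*s^2 + s*(-5*l - 3) - 27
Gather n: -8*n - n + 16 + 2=18 - 9*n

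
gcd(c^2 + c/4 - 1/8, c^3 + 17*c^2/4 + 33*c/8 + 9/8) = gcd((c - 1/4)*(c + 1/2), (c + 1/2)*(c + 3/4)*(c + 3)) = c + 1/2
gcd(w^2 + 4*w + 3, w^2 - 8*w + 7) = 1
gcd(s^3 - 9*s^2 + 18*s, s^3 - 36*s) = s^2 - 6*s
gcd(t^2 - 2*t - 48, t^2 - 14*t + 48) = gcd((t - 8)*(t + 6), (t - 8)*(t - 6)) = t - 8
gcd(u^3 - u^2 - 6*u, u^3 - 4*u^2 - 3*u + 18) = u^2 - u - 6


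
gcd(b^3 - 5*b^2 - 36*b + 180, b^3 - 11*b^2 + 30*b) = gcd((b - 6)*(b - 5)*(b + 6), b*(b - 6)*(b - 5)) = b^2 - 11*b + 30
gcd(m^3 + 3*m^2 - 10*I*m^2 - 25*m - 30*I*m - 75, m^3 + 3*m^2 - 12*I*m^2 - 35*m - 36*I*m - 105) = m^2 + m*(3 - 5*I) - 15*I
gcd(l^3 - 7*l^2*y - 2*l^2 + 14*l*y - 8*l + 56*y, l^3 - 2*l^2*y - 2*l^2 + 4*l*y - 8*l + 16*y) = l^2 - 2*l - 8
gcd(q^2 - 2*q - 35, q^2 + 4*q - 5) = q + 5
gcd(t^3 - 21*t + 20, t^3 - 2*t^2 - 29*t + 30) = t^2 + 4*t - 5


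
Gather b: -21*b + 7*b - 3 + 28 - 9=16 - 14*b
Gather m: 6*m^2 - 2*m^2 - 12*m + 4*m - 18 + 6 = 4*m^2 - 8*m - 12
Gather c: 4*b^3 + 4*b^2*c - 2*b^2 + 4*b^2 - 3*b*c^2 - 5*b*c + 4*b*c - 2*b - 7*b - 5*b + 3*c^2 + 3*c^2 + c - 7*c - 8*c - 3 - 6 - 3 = 4*b^3 + 2*b^2 - 14*b + c^2*(6 - 3*b) + c*(4*b^2 - b - 14) - 12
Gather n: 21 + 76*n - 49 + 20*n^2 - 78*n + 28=20*n^2 - 2*n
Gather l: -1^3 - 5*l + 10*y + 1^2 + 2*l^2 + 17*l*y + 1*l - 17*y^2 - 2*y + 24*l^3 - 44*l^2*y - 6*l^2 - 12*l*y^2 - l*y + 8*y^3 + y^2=24*l^3 + l^2*(-44*y - 4) + l*(-12*y^2 + 16*y - 4) + 8*y^3 - 16*y^2 + 8*y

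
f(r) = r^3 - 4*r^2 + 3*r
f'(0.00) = 3.00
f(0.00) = 0.00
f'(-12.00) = 531.00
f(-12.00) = -2340.00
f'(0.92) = -1.82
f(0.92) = 0.15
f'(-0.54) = 8.19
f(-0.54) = -2.94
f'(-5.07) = 120.67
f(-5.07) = -248.35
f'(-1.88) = 28.64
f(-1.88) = -26.42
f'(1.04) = -2.08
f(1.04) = -0.08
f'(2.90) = 5.03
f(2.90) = -0.55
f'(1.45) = -2.29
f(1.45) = -1.01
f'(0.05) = 2.61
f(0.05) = 0.14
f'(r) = 3*r^2 - 8*r + 3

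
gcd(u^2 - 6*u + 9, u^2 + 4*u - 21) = u - 3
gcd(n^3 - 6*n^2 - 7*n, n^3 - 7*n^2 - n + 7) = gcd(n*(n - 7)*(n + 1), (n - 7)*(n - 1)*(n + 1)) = n^2 - 6*n - 7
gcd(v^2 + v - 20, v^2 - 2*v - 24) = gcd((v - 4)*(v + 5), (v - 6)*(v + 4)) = 1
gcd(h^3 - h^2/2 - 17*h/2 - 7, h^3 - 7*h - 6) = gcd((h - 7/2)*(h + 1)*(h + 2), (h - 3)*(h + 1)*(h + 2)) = h^2 + 3*h + 2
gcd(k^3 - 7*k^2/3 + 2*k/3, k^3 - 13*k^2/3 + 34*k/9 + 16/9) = k - 2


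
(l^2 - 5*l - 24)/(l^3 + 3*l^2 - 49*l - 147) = (l - 8)/(l^2 - 49)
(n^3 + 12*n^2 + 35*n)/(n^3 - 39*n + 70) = n*(n + 5)/(n^2 - 7*n + 10)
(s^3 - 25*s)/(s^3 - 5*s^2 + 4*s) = (s^2 - 25)/(s^2 - 5*s + 4)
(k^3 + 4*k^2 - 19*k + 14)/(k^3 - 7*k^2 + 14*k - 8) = (k + 7)/(k - 4)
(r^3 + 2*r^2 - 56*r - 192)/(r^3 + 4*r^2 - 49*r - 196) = (r^2 - 2*r - 48)/(r^2 - 49)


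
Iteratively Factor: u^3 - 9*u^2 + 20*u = (u)*(u^2 - 9*u + 20) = u*(u - 5)*(u - 4)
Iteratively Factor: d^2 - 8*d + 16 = (d - 4)*(d - 4)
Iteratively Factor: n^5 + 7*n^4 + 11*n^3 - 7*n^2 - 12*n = (n - 1)*(n^4 + 8*n^3 + 19*n^2 + 12*n) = (n - 1)*(n + 4)*(n^3 + 4*n^2 + 3*n) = (n - 1)*(n + 3)*(n + 4)*(n^2 + n) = (n - 1)*(n + 1)*(n + 3)*(n + 4)*(n)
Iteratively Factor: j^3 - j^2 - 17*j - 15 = (j + 3)*(j^2 - 4*j - 5) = (j + 1)*(j + 3)*(j - 5)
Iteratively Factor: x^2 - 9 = (x + 3)*(x - 3)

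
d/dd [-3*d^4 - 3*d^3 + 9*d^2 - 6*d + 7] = -12*d^3 - 9*d^2 + 18*d - 6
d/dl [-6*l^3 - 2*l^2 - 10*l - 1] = -18*l^2 - 4*l - 10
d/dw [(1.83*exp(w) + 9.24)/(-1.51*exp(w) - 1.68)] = 10.878*exp(w)/(1.51*exp(w) + 1.68)^2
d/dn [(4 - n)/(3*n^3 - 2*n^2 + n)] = 2*(3*n^3 - 19*n^2 + 8*n - 2)/(n^2*(9*n^4 - 12*n^3 + 10*n^2 - 4*n + 1))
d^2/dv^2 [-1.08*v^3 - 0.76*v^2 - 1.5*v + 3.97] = -6.48*v - 1.52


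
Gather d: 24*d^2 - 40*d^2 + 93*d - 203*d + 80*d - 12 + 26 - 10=-16*d^2 - 30*d + 4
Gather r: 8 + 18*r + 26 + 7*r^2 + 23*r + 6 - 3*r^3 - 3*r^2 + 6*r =-3*r^3 + 4*r^2 + 47*r + 40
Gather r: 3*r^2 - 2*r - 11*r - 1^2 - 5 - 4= 3*r^2 - 13*r - 10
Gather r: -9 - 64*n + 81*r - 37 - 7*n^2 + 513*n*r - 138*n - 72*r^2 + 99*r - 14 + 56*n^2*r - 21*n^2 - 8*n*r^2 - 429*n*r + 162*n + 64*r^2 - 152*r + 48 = -28*n^2 - 40*n + r^2*(-8*n - 8) + r*(56*n^2 + 84*n + 28) - 12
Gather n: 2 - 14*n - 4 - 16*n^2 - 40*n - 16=-16*n^2 - 54*n - 18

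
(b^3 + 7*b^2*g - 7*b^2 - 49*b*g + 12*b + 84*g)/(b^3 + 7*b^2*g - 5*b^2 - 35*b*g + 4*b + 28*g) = (b - 3)/(b - 1)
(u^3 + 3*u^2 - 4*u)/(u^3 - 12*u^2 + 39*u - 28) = u*(u + 4)/(u^2 - 11*u + 28)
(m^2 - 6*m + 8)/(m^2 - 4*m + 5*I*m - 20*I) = (m - 2)/(m + 5*I)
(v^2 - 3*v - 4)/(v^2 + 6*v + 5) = (v - 4)/(v + 5)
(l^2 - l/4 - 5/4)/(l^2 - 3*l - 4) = (l - 5/4)/(l - 4)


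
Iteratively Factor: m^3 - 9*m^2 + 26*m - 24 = (m - 4)*(m^2 - 5*m + 6) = (m - 4)*(m - 3)*(m - 2)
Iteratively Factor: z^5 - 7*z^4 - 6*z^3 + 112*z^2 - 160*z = (z)*(z^4 - 7*z^3 - 6*z^2 + 112*z - 160) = z*(z - 4)*(z^3 - 3*z^2 - 18*z + 40) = z*(z - 4)*(z - 2)*(z^2 - z - 20) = z*(z - 4)*(z - 2)*(z + 4)*(z - 5)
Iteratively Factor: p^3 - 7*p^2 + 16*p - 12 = (p - 2)*(p^2 - 5*p + 6) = (p - 3)*(p - 2)*(p - 2)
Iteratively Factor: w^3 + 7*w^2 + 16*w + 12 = (w + 2)*(w^2 + 5*w + 6) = (w + 2)*(w + 3)*(w + 2)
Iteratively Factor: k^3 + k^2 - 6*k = (k)*(k^2 + k - 6) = k*(k - 2)*(k + 3)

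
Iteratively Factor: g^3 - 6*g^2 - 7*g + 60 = (g - 4)*(g^2 - 2*g - 15) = (g - 4)*(g + 3)*(g - 5)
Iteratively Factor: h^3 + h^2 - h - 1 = (h - 1)*(h^2 + 2*h + 1) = (h - 1)*(h + 1)*(h + 1)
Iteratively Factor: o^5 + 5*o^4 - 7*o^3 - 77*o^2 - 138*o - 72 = (o + 1)*(o^4 + 4*o^3 - 11*o^2 - 66*o - 72) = (o + 1)*(o + 3)*(o^3 + o^2 - 14*o - 24) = (o - 4)*(o + 1)*(o + 3)*(o^2 + 5*o + 6) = (o - 4)*(o + 1)*(o + 3)^2*(o + 2)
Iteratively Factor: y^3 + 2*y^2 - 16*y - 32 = (y - 4)*(y^2 + 6*y + 8) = (y - 4)*(y + 4)*(y + 2)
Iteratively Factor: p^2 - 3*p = (p)*(p - 3)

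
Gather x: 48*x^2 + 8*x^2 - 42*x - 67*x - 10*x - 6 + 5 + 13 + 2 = 56*x^2 - 119*x + 14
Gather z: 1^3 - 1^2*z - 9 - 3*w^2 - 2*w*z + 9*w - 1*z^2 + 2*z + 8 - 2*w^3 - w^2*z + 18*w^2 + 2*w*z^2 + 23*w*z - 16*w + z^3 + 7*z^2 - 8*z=-2*w^3 + 15*w^2 - 7*w + z^3 + z^2*(2*w + 6) + z*(-w^2 + 21*w - 7)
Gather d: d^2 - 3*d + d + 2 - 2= d^2 - 2*d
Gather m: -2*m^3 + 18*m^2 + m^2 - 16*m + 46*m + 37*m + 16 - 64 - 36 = -2*m^3 + 19*m^2 + 67*m - 84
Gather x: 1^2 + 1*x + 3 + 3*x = 4*x + 4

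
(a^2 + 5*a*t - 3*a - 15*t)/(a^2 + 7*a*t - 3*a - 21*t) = (a + 5*t)/(a + 7*t)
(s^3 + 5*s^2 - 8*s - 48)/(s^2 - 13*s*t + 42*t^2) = (s^3 + 5*s^2 - 8*s - 48)/(s^2 - 13*s*t + 42*t^2)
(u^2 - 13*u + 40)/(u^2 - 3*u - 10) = (u - 8)/(u + 2)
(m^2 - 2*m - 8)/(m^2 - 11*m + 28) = (m + 2)/(m - 7)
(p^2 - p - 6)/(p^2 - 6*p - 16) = (p - 3)/(p - 8)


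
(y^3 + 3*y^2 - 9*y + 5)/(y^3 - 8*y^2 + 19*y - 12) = (y^2 + 4*y - 5)/(y^2 - 7*y + 12)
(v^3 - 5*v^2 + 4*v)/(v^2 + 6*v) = (v^2 - 5*v + 4)/(v + 6)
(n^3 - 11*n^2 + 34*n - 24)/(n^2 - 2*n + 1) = (n^2 - 10*n + 24)/(n - 1)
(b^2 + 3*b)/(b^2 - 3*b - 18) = b/(b - 6)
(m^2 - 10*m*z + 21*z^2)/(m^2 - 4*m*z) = (m^2 - 10*m*z + 21*z^2)/(m*(m - 4*z))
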